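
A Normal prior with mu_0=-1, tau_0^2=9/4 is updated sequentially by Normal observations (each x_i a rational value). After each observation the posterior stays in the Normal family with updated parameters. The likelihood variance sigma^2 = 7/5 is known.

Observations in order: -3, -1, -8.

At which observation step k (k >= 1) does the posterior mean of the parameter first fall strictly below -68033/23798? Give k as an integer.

obs 1: x=-3 → posterior Normal(-163/73, 63/73)
obs 2: x=-1 → posterior Normal(-104/59, 63/118)
obs 3: x=-8 → posterior Normal(-568/163, 63/163)

k = 3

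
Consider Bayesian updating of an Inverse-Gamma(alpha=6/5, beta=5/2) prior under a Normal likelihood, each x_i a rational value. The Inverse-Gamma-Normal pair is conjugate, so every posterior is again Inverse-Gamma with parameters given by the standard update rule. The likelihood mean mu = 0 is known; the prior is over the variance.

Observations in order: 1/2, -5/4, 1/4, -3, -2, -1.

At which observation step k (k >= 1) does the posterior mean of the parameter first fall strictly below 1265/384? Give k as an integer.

k = 2

obs 1: x=1/2 → posterior Inverse-Gamma(17/10, 21/8)
obs 2: x=-5/4 → posterior Inverse-Gamma(11/5, 109/32)
obs 3: x=1/4 → posterior Inverse-Gamma(27/10, 55/16)
obs 4: x=-3 → posterior Inverse-Gamma(16/5, 127/16)
obs 5: x=-2 → posterior Inverse-Gamma(37/10, 159/16)
obs 6: x=-1 → posterior Inverse-Gamma(21/5, 167/16)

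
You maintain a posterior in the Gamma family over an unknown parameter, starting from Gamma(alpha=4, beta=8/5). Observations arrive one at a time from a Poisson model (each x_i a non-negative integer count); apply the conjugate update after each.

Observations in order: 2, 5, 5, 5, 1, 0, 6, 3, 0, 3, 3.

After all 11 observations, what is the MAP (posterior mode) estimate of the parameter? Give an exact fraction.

obs 1: x=2 → posterior Gamma(6, 13/5)
obs 2: x=5 → posterior Gamma(11, 18/5)
obs 3: x=5 → posterior Gamma(16, 23/5)
obs 4: x=5 → posterior Gamma(21, 28/5)
obs 5: x=1 → posterior Gamma(22, 33/5)
obs 6: x=0 → posterior Gamma(22, 38/5)
obs 7: x=6 → posterior Gamma(28, 43/5)
obs 8: x=3 → posterior Gamma(31, 48/5)
obs 9: x=0 → posterior Gamma(31, 53/5)
obs 10: x=3 → posterior Gamma(34, 58/5)
obs 11: x=3 → posterior Gamma(37, 63/5)

20/7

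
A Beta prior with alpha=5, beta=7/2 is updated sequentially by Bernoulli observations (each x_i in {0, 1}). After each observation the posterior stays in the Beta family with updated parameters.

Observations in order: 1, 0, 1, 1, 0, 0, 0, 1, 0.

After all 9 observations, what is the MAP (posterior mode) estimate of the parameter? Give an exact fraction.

obs 1: x=1 → posterior Beta(6, 7/2)
obs 2: x=0 → posterior Beta(6, 9/2)
obs 3: x=1 → posterior Beta(7, 9/2)
obs 4: x=1 → posterior Beta(8, 9/2)
obs 5: x=0 → posterior Beta(8, 11/2)
obs 6: x=0 → posterior Beta(8, 13/2)
obs 7: x=0 → posterior Beta(8, 15/2)
obs 8: x=1 → posterior Beta(9, 15/2)
obs 9: x=0 → posterior Beta(9, 17/2)

16/31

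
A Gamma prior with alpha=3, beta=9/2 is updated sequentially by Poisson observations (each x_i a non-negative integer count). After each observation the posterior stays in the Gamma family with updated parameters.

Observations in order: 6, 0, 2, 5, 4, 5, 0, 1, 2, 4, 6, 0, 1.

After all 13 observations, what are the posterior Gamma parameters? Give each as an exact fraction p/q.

alpha=39, beta=35/2

obs 1: x=6 → posterior Gamma(9, 11/2)
obs 2: x=0 → posterior Gamma(9, 13/2)
obs 3: x=2 → posterior Gamma(11, 15/2)
obs 4: x=5 → posterior Gamma(16, 17/2)
obs 5: x=4 → posterior Gamma(20, 19/2)
obs 6: x=5 → posterior Gamma(25, 21/2)
obs 7: x=0 → posterior Gamma(25, 23/2)
obs 8: x=1 → posterior Gamma(26, 25/2)
obs 9: x=2 → posterior Gamma(28, 27/2)
obs 10: x=4 → posterior Gamma(32, 29/2)
obs 11: x=6 → posterior Gamma(38, 31/2)
obs 12: x=0 → posterior Gamma(38, 33/2)
obs 13: x=1 → posterior Gamma(39, 35/2)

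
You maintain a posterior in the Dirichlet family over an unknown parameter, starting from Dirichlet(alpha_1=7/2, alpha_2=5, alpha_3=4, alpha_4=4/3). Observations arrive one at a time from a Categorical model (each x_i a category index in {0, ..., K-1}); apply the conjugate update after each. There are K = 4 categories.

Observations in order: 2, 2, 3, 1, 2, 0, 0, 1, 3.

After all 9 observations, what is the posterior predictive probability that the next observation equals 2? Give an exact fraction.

obs 1: x=2 → posterior Dirichlet(7/2, 5, 5, 4/3)
obs 2: x=2 → posterior Dirichlet(7/2, 5, 6, 4/3)
obs 3: x=3 → posterior Dirichlet(7/2, 5, 6, 7/3)
obs 4: x=1 → posterior Dirichlet(7/2, 6, 6, 7/3)
obs 5: x=2 → posterior Dirichlet(7/2, 6, 7, 7/3)
obs 6: x=0 → posterior Dirichlet(9/2, 6, 7, 7/3)
obs 7: x=0 → posterior Dirichlet(11/2, 6, 7, 7/3)
obs 8: x=1 → posterior Dirichlet(11/2, 7, 7, 7/3)
obs 9: x=3 → posterior Dirichlet(11/2, 7, 7, 10/3)

42/137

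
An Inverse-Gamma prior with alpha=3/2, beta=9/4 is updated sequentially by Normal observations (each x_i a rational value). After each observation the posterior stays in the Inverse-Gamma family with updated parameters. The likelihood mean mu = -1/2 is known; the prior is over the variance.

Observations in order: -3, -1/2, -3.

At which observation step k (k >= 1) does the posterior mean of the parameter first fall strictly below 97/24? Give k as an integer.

obs 1: x=-3 → posterior Inverse-Gamma(2, 43/8)
obs 2: x=-1/2 → posterior Inverse-Gamma(5/2, 43/8)
obs 3: x=-3 → posterior Inverse-Gamma(3, 17/2)

k = 2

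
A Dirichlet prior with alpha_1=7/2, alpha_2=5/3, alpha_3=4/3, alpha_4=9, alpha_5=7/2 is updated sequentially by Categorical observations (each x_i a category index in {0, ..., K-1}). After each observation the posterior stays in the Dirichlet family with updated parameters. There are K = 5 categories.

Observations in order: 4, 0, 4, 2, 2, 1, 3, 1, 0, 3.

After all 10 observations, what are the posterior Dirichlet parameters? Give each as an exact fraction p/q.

obs 1: x=4 → posterior Dirichlet(7/2, 5/3, 4/3, 9, 9/2)
obs 2: x=0 → posterior Dirichlet(9/2, 5/3, 4/3, 9, 9/2)
obs 3: x=4 → posterior Dirichlet(9/2, 5/3, 4/3, 9, 11/2)
obs 4: x=2 → posterior Dirichlet(9/2, 5/3, 7/3, 9, 11/2)
obs 5: x=2 → posterior Dirichlet(9/2, 5/3, 10/3, 9, 11/2)
obs 6: x=1 → posterior Dirichlet(9/2, 8/3, 10/3, 9, 11/2)
obs 7: x=3 → posterior Dirichlet(9/2, 8/3, 10/3, 10, 11/2)
obs 8: x=1 → posterior Dirichlet(9/2, 11/3, 10/3, 10, 11/2)
obs 9: x=0 → posterior Dirichlet(11/2, 11/3, 10/3, 10, 11/2)
obs 10: x=3 → posterior Dirichlet(11/2, 11/3, 10/3, 11, 11/2)

alpha_1=11/2, alpha_2=11/3, alpha_3=10/3, alpha_4=11, alpha_5=11/2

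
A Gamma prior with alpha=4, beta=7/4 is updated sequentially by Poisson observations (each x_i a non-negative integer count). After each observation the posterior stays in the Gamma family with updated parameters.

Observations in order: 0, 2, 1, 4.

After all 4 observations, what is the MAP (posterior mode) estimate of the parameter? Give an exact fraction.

obs 1: x=0 → posterior Gamma(4, 11/4)
obs 2: x=2 → posterior Gamma(6, 15/4)
obs 3: x=1 → posterior Gamma(7, 19/4)
obs 4: x=4 → posterior Gamma(11, 23/4)

40/23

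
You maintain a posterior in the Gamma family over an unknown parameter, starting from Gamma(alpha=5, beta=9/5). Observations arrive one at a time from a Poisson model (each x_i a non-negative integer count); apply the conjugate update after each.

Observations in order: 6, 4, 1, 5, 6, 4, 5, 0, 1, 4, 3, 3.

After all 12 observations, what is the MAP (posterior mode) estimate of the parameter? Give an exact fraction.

10/3

obs 1: x=6 → posterior Gamma(11, 14/5)
obs 2: x=4 → posterior Gamma(15, 19/5)
obs 3: x=1 → posterior Gamma(16, 24/5)
obs 4: x=5 → posterior Gamma(21, 29/5)
obs 5: x=6 → posterior Gamma(27, 34/5)
obs 6: x=4 → posterior Gamma(31, 39/5)
obs 7: x=5 → posterior Gamma(36, 44/5)
obs 8: x=0 → posterior Gamma(36, 49/5)
obs 9: x=1 → posterior Gamma(37, 54/5)
obs 10: x=4 → posterior Gamma(41, 59/5)
obs 11: x=3 → posterior Gamma(44, 64/5)
obs 12: x=3 → posterior Gamma(47, 69/5)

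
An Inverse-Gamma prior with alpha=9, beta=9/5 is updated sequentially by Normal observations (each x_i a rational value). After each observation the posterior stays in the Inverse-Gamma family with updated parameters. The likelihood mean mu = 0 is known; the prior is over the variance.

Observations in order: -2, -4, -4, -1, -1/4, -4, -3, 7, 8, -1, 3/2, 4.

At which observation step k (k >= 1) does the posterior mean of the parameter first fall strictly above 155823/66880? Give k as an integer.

obs 1: x=-2 → posterior Inverse-Gamma(19/2, 19/5)
obs 2: x=-4 → posterior Inverse-Gamma(10, 59/5)
obs 3: x=-4 → posterior Inverse-Gamma(21/2, 99/5)
obs 4: x=-1 → posterior Inverse-Gamma(11, 203/10)
obs 5: x=-1/4 → posterior Inverse-Gamma(23/2, 3253/160)
obs 6: x=-4 → posterior Inverse-Gamma(12, 4533/160)
obs 7: x=-3 → posterior Inverse-Gamma(25/2, 5253/160)
obs 8: x=7 → posterior Inverse-Gamma(13, 9173/160)
obs 9: x=8 → posterior Inverse-Gamma(27/2, 14293/160)
obs 10: x=-1 → posterior Inverse-Gamma(14, 14373/160)
obs 11: x=3/2 → posterior Inverse-Gamma(29/2, 14553/160)
obs 12: x=4 → posterior Inverse-Gamma(15, 15833/160)

k = 6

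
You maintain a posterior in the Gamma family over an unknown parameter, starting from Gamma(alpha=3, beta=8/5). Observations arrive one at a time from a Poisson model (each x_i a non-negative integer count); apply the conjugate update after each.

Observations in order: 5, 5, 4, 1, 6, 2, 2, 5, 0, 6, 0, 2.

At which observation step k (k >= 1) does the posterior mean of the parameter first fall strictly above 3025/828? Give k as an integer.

k = 3

obs 1: x=5 → posterior Gamma(8, 13/5)
obs 2: x=5 → posterior Gamma(13, 18/5)
obs 3: x=4 → posterior Gamma(17, 23/5)
obs 4: x=1 → posterior Gamma(18, 28/5)
obs 5: x=6 → posterior Gamma(24, 33/5)
obs 6: x=2 → posterior Gamma(26, 38/5)
obs 7: x=2 → posterior Gamma(28, 43/5)
obs 8: x=5 → posterior Gamma(33, 48/5)
obs 9: x=0 → posterior Gamma(33, 53/5)
obs 10: x=6 → posterior Gamma(39, 58/5)
obs 11: x=0 → posterior Gamma(39, 63/5)
obs 12: x=2 → posterior Gamma(41, 68/5)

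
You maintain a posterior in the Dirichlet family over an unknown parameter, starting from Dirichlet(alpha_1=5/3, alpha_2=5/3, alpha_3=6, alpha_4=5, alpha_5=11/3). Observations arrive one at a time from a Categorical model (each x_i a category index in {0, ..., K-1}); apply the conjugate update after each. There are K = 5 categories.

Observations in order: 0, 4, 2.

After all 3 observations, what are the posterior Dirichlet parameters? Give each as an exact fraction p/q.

alpha_1=8/3, alpha_2=5/3, alpha_3=7, alpha_4=5, alpha_5=14/3

obs 1: x=0 → posterior Dirichlet(8/3, 5/3, 6, 5, 11/3)
obs 2: x=4 → posterior Dirichlet(8/3, 5/3, 6, 5, 14/3)
obs 3: x=2 → posterior Dirichlet(8/3, 5/3, 7, 5, 14/3)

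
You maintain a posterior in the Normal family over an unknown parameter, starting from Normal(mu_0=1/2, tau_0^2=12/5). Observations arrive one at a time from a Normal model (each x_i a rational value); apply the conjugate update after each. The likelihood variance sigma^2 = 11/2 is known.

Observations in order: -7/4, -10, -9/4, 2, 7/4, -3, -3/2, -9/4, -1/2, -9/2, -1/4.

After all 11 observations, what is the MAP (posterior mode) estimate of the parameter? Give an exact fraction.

-1013/638

obs 1: x=-7/4 → posterior Normal(-29/158, 132/79)
obs 2: x=-10 → posterior Normal(-509/206, 132/103)
obs 3: x=-9/4 → posterior Normal(-617/254, 132/127)
obs 4: x=2 → posterior Normal(-521/302, 132/151)
obs 5: x=7/4 → posterior Normal(-437/350, 132/175)
obs 6: x=-3 → posterior Normal(-581/398, 132/199)
obs 7: x=-3/2 → posterior Normal(-653/446, 132/223)
obs 8: x=-9/4 → posterior Normal(-761/494, 132/247)
obs 9: x=-1/2 → posterior Normal(-785/542, 132/271)
obs 10: x=-9/2 → posterior Normal(-1001/590, 132/295)
obs 11: x=-1/4 → posterior Normal(-1013/638, 12/29)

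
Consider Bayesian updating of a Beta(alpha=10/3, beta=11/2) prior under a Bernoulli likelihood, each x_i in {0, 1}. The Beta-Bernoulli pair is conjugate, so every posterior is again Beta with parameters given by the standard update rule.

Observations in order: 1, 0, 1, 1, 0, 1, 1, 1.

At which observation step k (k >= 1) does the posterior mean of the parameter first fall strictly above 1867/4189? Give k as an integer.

obs 1: x=1 → posterior Beta(13/3, 11/2)
obs 2: x=0 → posterior Beta(13/3, 13/2)
obs 3: x=1 → posterior Beta(16/3, 13/2)
obs 4: x=1 → posterior Beta(19/3, 13/2)
obs 5: x=0 → posterior Beta(19/3, 15/2)
obs 6: x=1 → posterior Beta(22/3, 15/2)
obs 7: x=1 → posterior Beta(25/3, 15/2)
obs 8: x=1 → posterior Beta(28/3, 15/2)

k = 3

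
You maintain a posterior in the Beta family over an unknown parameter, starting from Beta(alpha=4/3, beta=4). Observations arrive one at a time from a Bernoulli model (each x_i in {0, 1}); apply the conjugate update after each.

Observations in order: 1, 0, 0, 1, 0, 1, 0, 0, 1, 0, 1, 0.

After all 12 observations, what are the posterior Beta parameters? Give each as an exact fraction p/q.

obs 1: x=1 → posterior Beta(7/3, 4)
obs 2: x=0 → posterior Beta(7/3, 5)
obs 3: x=0 → posterior Beta(7/3, 6)
obs 4: x=1 → posterior Beta(10/3, 6)
obs 5: x=0 → posterior Beta(10/3, 7)
obs 6: x=1 → posterior Beta(13/3, 7)
obs 7: x=0 → posterior Beta(13/3, 8)
obs 8: x=0 → posterior Beta(13/3, 9)
obs 9: x=1 → posterior Beta(16/3, 9)
obs 10: x=0 → posterior Beta(16/3, 10)
obs 11: x=1 → posterior Beta(19/3, 10)
obs 12: x=0 → posterior Beta(19/3, 11)

alpha=19/3, beta=11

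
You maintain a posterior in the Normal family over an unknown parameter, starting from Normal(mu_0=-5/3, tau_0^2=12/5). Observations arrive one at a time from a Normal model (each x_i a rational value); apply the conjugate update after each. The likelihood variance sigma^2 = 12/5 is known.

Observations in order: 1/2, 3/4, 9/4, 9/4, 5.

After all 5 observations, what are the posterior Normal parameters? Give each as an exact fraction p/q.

obs 1: x=1/2 → posterior Normal(-7/12, 6/5)
obs 2: x=3/4 → posterior Normal(-5/36, 4/5)
obs 3: x=9/4 → posterior Normal(11/24, 3/5)
obs 4: x=9/4 → posterior Normal(49/60, 12/25)
obs 5: x=5 → posterior Normal(109/72, 2/5)

mu_0=109/72, tau_0^2=2/5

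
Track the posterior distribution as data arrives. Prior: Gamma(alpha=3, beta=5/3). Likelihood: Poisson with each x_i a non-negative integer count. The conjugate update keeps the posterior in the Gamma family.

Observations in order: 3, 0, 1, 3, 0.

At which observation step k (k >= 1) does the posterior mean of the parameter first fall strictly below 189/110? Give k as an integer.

k = 2

obs 1: x=3 → posterior Gamma(6, 8/3)
obs 2: x=0 → posterior Gamma(6, 11/3)
obs 3: x=1 → posterior Gamma(7, 14/3)
obs 4: x=3 → posterior Gamma(10, 17/3)
obs 5: x=0 → posterior Gamma(10, 20/3)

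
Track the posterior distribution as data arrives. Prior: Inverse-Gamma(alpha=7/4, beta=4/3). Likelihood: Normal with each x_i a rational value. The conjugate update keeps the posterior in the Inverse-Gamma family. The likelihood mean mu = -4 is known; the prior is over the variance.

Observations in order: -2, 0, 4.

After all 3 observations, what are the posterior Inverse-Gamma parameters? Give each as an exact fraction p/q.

alpha=13/4, beta=130/3

obs 1: x=-2 → posterior Inverse-Gamma(9/4, 10/3)
obs 2: x=0 → posterior Inverse-Gamma(11/4, 34/3)
obs 3: x=4 → posterior Inverse-Gamma(13/4, 130/3)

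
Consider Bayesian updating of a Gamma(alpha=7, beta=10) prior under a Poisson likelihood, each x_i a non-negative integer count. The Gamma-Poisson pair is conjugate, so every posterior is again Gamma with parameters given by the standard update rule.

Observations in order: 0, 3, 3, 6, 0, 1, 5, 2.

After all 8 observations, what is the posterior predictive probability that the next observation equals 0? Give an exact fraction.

obs 1: x=0 → posterior Gamma(7, 11)
obs 2: x=3 → posterior Gamma(10, 12)
obs 3: x=3 → posterior Gamma(13, 13)
obs 4: x=6 → posterior Gamma(19, 14)
obs 5: x=0 → posterior Gamma(19, 15)
obs 6: x=1 → posterior Gamma(20, 16)
obs 7: x=5 → posterior Gamma(25, 17)
obs 8: x=2 → posterior Gamma(27, 18)

7804725584345565904628551916716032/33600614943460448322716069311260139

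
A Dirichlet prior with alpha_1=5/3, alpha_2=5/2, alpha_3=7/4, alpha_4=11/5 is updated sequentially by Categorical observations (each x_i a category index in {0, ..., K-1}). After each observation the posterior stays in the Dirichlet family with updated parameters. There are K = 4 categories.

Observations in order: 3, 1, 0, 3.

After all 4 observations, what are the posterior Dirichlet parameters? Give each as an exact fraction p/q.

alpha_1=8/3, alpha_2=7/2, alpha_3=7/4, alpha_4=21/5

obs 1: x=3 → posterior Dirichlet(5/3, 5/2, 7/4, 16/5)
obs 2: x=1 → posterior Dirichlet(5/3, 7/2, 7/4, 16/5)
obs 3: x=0 → posterior Dirichlet(8/3, 7/2, 7/4, 16/5)
obs 4: x=3 → posterior Dirichlet(8/3, 7/2, 7/4, 21/5)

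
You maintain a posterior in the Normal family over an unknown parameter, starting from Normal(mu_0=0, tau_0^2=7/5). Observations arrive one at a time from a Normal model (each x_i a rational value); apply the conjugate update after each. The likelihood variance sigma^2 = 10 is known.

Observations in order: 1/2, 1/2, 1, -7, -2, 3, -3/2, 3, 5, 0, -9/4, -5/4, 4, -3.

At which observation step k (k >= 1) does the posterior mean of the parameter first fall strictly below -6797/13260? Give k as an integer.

obs 1: x=1/2 → posterior Normal(7/114, 70/57)
obs 2: x=1/2 → posterior Normal(7/64, 35/32)
obs 3: x=1 → posterior Normal(14/71, 70/71)
obs 4: x=-7 → posterior Normal(-35/78, 35/39)
obs 5: x=-2 → posterior Normal(-49/85, 14/17)
obs 6: x=3 → posterior Normal(-7/23, 35/46)
obs 7: x=-3/2 → posterior Normal(-7/18, 70/99)
obs 8: x=3 → posterior Normal(-35/212, 35/53)
obs 9: x=5 → posterior Normal(35/226, 70/113)
obs 10: x=0 → posterior Normal(7/48, 7/12)
obs 11: x=-9/4 → posterior Normal(7/508, 70/127)
obs 12: x=-5/4 → posterior Normal(-7/134, 35/67)
obs 13: x=4 → posterior Normal(7/47, 70/141)
obs 14: x=-3 → posterior Normal(0, 35/74)

k = 5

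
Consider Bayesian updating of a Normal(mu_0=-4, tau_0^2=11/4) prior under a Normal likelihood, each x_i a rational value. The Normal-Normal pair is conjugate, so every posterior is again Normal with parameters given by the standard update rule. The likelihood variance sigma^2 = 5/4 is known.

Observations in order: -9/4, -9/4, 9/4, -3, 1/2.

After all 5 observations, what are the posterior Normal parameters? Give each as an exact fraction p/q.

mu_0=-289/240, tau_0^2=11/48

obs 1: x=-9/4 → posterior Normal(-179/64, 55/64)
obs 2: x=-9/4 → posterior Normal(-139/54, 55/108)
obs 3: x=9/4 → posterior Normal(-179/152, 55/152)
obs 4: x=-3 → posterior Normal(-311/196, 55/196)
obs 5: x=1/2 → posterior Normal(-289/240, 11/48)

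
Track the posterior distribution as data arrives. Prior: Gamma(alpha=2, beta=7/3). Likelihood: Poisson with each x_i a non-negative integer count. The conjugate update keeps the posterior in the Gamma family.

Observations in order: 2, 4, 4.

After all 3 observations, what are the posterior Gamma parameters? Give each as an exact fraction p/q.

obs 1: x=2 → posterior Gamma(4, 10/3)
obs 2: x=4 → posterior Gamma(8, 13/3)
obs 3: x=4 → posterior Gamma(12, 16/3)

alpha=12, beta=16/3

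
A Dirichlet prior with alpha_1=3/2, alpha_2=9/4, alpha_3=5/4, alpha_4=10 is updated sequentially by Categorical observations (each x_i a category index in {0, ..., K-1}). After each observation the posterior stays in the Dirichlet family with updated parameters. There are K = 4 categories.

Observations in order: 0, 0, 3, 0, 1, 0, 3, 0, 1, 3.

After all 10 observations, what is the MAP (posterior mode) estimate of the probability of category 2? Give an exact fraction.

obs 1: x=0 → posterior Dirichlet(5/2, 9/4, 5/4, 10)
obs 2: x=0 → posterior Dirichlet(7/2, 9/4, 5/4, 10)
obs 3: x=3 → posterior Dirichlet(7/2, 9/4, 5/4, 11)
obs 4: x=0 → posterior Dirichlet(9/2, 9/4, 5/4, 11)
obs 5: x=1 → posterior Dirichlet(9/2, 13/4, 5/4, 11)
obs 6: x=0 → posterior Dirichlet(11/2, 13/4, 5/4, 11)
obs 7: x=3 → posterior Dirichlet(11/2, 13/4, 5/4, 12)
obs 8: x=0 → posterior Dirichlet(13/2, 13/4, 5/4, 12)
obs 9: x=1 → posterior Dirichlet(13/2, 17/4, 5/4, 12)
obs 10: x=3 → posterior Dirichlet(13/2, 17/4, 5/4, 13)

1/84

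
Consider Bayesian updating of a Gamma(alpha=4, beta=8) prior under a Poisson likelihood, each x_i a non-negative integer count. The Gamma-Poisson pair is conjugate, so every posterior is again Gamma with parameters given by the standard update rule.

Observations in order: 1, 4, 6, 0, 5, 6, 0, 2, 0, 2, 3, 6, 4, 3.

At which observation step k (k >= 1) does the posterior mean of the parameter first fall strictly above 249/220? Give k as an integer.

obs 1: x=1 → posterior Gamma(5, 9)
obs 2: x=4 → posterior Gamma(9, 10)
obs 3: x=6 → posterior Gamma(15, 11)
obs 4: x=0 → posterior Gamma(15, 12)
obs 5: x=5 → posterior Gamma(20, 13)
obs 6: x=6 → posterior Gamma(26, 14)
obs 7: x=0 → posterior Gamma(26, 15)
obs 8: x=2 → posterior Gamma(28, 16)
obs 9: x=0 → posterior Gamma(28, 17)
obs 10: x=2 → posterior Gamma(30, 18)
obs 11: x=3 → posterior Gamma(33, 19)
obs 12: x=6 → posterior Gamma(39, 20)
obs 13: x=4 → posterior Gamma(43, 21)
obs 14: x=3 → posterior Gamma(46, 22)

k = 3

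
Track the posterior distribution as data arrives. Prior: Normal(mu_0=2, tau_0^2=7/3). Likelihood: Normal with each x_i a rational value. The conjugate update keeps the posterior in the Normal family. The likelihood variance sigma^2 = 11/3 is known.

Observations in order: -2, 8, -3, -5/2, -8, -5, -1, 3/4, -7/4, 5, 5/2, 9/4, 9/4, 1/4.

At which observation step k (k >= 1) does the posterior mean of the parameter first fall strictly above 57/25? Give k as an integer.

obs 1: x=-2 → posterior Normal(4/9, 77/54)
obs 2: x=8 → posterior Normal(64/25, 77/75)
obs 3: x=-3 → posterior Normal(43/32, 77/96)
obs 4: x=-5/2 → posterior Normal(17/26, 77/117)
obs 5: x=-8 → posterior Normal(-61/92, 77/138)
obs 6: x=-5 → posterior Normal(-131/106, 77/159)
obs 7: x=-1 → posterior Normal(-29/24, 77/180)
obs 8: x=3/4 → posterior Normal(-269/268, 77/201)
obs 9: x=-7/4 → posterior Normal(-159/148, 77/222)
obs 10: x=5 → posterior Normal(-89/162, 77/243)
obs 11: x=5/2 → posterior Normal(-27/88, 7/24)
obs 12: x=9/4 → posterior Normal(-9/76, 77/285)
obs 13: x=9/4 → posterior Normal(3/68, 77/306)
obs 14: x=1/4 → posterior Normal(25/436, 77/327)

k = 2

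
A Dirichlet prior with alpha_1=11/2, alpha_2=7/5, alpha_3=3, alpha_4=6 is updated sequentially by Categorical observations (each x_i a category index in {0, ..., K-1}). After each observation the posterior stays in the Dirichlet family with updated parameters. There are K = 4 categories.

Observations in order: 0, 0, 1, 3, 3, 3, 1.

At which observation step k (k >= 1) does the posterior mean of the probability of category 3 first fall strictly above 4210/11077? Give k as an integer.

k = 5

obs 1: x=0 → posterior Dirichlet(13/2, 7/5, 3, 6)
obs 2: x=0 → posterior Dirichlet(15/2, 7/5, 3, 6)
obs 3: x=1 → posterior Dirichlet(15/2, 12/5, 3, 6)
obs 4: x=3 → posterior Dirichlet(15/2, 12/5, 3, 7)
obs 5: x=3 → posterior Dirichlet(15/2, 12/5, 3, 8)
obs 6: x=3 → posterior Dirichlet(15/2, 12/5, 3, 9)
obs 7: x=1 → posterior Dirichlet(15/2, 17/5, 3, 9)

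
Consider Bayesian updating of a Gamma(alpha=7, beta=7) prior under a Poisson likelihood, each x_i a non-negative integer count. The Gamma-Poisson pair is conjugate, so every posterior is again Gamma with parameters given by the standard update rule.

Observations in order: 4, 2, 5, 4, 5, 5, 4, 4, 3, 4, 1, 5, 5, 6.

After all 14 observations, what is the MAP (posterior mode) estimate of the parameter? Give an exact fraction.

3

obs 1: x=4 → posterior Gamma(11, 8)
obs 2: x=2 → posterior Gamma(13, 9)
obs 3: x=5 → posterior Gamma(18, 10)
obs 4: x=4 → posterior Gamma(22, 11)
obs 5: x=5 → posterior Gamma(27, 12)
obs 6: x=5 → posterior Gamma(32, 13)
obs 7: x=4 → posterior Gamma(36, 14)
obs 8: x=4 → posterior Gamma(40, 15)
obs 9: x=3 → posterior Gamma(43, 16)
obs 10: x=4 → posterior Gamma(47, 17)
obs 11: x=1 → posterior Gamma(48, 18)
obs 12: x=5 → posterior Gamma(53, 19)
obs 13: x=5 → posterior Gamma(58, 20)
obs 14: x=6 → posterior Gamma(64, 21)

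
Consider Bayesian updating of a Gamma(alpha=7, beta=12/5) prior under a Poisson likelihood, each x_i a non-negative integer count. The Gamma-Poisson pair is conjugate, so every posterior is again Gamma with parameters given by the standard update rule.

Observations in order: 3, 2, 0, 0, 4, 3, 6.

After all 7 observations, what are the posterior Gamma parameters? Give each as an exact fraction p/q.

alpha=25, beta=47/5

obs 1: x=3 → posterior Gamma(10, 17/5)
obs 2: x=2 → posterior Gamma(12, 22/5)
obs 3: x=0 → posterior Gamma(12, 27/5)
obs 4: x=0 → posterior Gamma(12, 32/5)
obs 5: x=4 → posterior Gamma(16, 37/5)
obs 6: x=3 → posterior Gamma(19, 42/5)
obs 7: x=6 → posterior Gamma(25, 47/5)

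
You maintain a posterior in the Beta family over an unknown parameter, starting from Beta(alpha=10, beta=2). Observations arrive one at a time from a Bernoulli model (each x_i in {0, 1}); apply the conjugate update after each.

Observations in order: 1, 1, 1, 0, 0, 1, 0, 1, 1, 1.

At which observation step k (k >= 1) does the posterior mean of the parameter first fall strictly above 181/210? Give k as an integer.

k = 3

obs 1: x=1 → posterior Beta(11, 2)
obs 2: x=1 → posterior Beta(12, 2)
obs 3: x=1 → posterior Beta(13, 2)
obs 4: x=0 → posterior Beta(13, 3)
obs 5: x=0 → posterior Beta(13, 4)
obs 6: x=1 → posterior Beta(14, 4)
obs 7: x=0 → posterior Beta(14, 5)
obs 8: x=1 → posterior Beta(15, 5)
obs 9: x=1 → posterior Beta(16, 5)
obs 10: x=1 → posterior Beta(17, 5)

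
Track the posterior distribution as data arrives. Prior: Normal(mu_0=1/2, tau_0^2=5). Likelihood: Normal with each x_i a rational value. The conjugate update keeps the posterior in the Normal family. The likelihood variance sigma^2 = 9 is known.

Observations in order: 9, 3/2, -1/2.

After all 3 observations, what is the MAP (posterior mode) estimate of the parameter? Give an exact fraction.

109/48

obs 1: x=9 → posterior Normal(99/28, 45/14)
obs 2: x=3/2 → posterior Normal(3, 45/19)
obs 3: x=-1/2 → posterior Normal(109/48, 15/8)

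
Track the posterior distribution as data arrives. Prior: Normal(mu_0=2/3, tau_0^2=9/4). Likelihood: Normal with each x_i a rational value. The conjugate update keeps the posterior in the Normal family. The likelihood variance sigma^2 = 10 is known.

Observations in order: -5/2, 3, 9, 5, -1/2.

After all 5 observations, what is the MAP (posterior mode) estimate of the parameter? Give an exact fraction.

458/255

obs 1: x=-5/2 → posterior Normal(25/294, 90/49)
obs 2: x=3 → posterior Normal(187/348, 45/29)
obs 3: x=9 → posterior Normal(673/402, 90/67)
obs 4: x=5 → posterior Normal(943/456, 45/38)
obs 5: x=-1/2 → posterior Normal(458/255, 18/17)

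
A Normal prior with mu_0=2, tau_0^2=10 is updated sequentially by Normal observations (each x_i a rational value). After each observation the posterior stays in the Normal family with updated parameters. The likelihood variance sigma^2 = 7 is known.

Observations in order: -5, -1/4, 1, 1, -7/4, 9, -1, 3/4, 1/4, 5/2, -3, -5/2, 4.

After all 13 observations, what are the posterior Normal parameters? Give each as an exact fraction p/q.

obs 1: x=-5 → posterior Normal(-36/17, 70/17)
obs 2: x=-1/4 → posterior Normal(-77/54, 70/27)
obs 3: x=1 → posterior Normal(-57/74, 70/37)
obs 4: x=1 → posterior Normal(-37/94, 70/47)
obs 5: x=-7/4 → posterior Normal(-12/19, 70/57)
obs 6: x=9 → posterior Normal(54/67, 70/67)
obs 7: x=-1 → posterior Normal(4/7, 10/11)
obs 8: x=3/4 → posterior Normal(103/174, 70/87)
obs 9: x=1/4 → posterior Normal(54/97, 70/97)
obs 10: x=5/2 → posterior Normal(79/107, 70/107)
obs 11: x=-3 → posterior Normal(49/117, 70/117)
obs 12: x=-5/2 → posterior Normal(24/127, 70/127)
obs 13: x=4 → posterior Normal(64/137, 70/137)

mu_0=64/137, tau_0^2=70/137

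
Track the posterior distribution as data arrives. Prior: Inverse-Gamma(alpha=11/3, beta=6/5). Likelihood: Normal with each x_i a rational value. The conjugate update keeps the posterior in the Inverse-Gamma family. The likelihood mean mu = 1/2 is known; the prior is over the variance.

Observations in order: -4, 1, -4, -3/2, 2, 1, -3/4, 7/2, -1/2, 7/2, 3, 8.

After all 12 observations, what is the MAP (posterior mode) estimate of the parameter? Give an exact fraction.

obs 1: x=-4 → posterior Inverse-Gamma(25/6, 453/40)
obs 2: x=1 → posterior Inverse-Gamma(14/3, 229/20)
obs 3: x=-4 → posterior Inverse-Gamma(31/6, 863/40)
obs 4: x=-3/2 → posterior Inverse-Gamma(17/3, 943/40)
obs 5: x=2 → posterior Inverse-Gamma(37/6, 247/10)
obs 6: x=1 → posterior Inverse-Gamma(20/3, 993/40)
obs 7: x=-3/4 → posterior Inverse-Gamma(43/6, 4097/160)
obs 8: x=7/2 → posterior Inverse-Gamma(23/3, 4817/160)
obs 9: x=-1/2 → posterior Inverse-Gamma(49/6, 4897/160)
obs 10: x=7/2 → posterior Inverse-Gamma(26/3, 5617/160)
obs 11: x=3 → posterior Inverse-Gamma(55/6, 6117/160)
obs 12: x=8 → posterior Inverse-Gamma(29/3, 10617/160)

31851/5120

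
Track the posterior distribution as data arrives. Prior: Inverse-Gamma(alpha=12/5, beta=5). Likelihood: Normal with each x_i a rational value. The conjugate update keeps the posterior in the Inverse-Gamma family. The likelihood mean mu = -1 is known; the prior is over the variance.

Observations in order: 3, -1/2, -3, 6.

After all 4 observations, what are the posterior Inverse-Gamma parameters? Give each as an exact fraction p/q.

obs 1: x=3 → posterior Inverse-Gamma(29/10, 13)
obs 2: x=-1/2 → posterior Inverse-Gamma(17/5, 105/8)
obs 3: x=-3 → posterior Inverse-Gamma(39/10, 121/8)
obs 4: x=6 → posterior Inverse-Gamma(22/5, 317/8)

alpha=22/5, beta=317/8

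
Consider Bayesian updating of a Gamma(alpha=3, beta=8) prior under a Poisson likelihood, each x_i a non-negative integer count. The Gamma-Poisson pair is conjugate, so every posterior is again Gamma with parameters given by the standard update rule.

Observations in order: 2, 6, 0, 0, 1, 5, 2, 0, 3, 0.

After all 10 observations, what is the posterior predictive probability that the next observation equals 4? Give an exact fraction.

52249920956520966005749029273600/1768453418076865701195582595329481

obs 1: x=2 → posterior Gamma(5, 9)
obs 2: x=6 → posterior Gamma(11, 10)
obs 3: x=0 → posterior Gamma(11, 11)
obs 4: x=0 → posterior Gamma(11, 12)
obs 5: x=1 → posterior Gamma(12, 13)
obs 6: x=5 → posterior Gamma(17, 14)
obs 7: x=2 → posterior Gamma(19, 15)
obs 8: x=0 → posterior Gamma(19, 16)
obs 9: x=3 → posterior Gamma(22, 17)
obs 10: x=0 → posterior Gamma(22, 18)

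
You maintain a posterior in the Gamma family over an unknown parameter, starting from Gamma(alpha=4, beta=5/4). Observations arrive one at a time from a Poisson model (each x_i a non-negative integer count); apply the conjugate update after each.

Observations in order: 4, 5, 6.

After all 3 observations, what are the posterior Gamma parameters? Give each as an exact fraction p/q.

obs 1: x=4 → posterior Gamma(8, 9/4)
obs 2: x=5 → posterior Gamma(13, 13/4)
obs 3: x=6 → posterior Gamma(19, 17/4)

alpha=19, beta=17/4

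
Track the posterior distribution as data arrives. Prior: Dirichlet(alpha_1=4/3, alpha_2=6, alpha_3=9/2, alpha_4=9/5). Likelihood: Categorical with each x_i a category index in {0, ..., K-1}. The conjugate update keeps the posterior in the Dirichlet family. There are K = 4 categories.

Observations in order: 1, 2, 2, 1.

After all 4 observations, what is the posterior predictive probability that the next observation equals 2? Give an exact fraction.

195/529

obs 1: x=1 → posterior Dirichlet(4/3, 7, 9/2, 9/5)
obs 2: x=2 → posterior Dirichlet(4/3, 7, 11/2, 9/5)
obs 3: x=2 → posterior Dirichlet(4/3, 7, 13/2, 9/5)
obs 4: x=1 → posterior Dirichlet(4/3, 8, 13/2, 9/5)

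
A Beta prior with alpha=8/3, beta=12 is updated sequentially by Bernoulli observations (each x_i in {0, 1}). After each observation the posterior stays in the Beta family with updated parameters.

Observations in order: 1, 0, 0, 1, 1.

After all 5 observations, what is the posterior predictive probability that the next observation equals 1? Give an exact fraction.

obs 1: x=1 → posterior Beta(11/3, 12)
obs 2: x=0 → posterior Beta(11/3, 13)
obs 3: x=0 → posterior Beta(11/3, 14)
obs 4: x=1 → posterior Beta(14/3, 14)
obs 5: x=1 → posterior Beta(17/3, 14)

17/59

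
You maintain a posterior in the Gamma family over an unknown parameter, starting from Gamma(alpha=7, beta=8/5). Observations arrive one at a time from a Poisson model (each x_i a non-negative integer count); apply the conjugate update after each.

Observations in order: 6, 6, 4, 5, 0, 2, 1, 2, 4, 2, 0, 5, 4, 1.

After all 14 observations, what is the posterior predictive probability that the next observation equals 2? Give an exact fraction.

15801984417783415978311045020987974045097163019063705717365335089181977872191449965435939717120000/74641904363802797266214264251282814828210937723598580648775167654622860253966874545947033752606667

obs 1: x=6 → posterior Gamma(13, 13/5)
obs 2: x=6 → posterior Gamma(19, 18/5)
obs 3: x=4 → posterior Gamma(23, 23/5)
obs 4: x=5 → posterior Gamma(28, 28/5)
obs 5: x=0 → posterior Gamma(28, 33/5)
obs 6: x=2 → posterior Gamma(30, 38/5)
obs 7: x=1 → posterior Gamma(31, 43/5)
obs 8: x=2 → posterior Gamma(33, 48/5)
obs 9: x=4 → posterior Gamma(37, 53/5)
obs 10: x=2 → posterior Gamma(39, 58/5)
obs 11: x=0 → posterior Gamma(39, 63/5)
obs 12: x=5 → posterior Gamma(44, 68/5)
obs 13: x=4 → posterior Gamma(48, 73/5)
obs 14: x=1 → posterior Gamma(49, 78/5)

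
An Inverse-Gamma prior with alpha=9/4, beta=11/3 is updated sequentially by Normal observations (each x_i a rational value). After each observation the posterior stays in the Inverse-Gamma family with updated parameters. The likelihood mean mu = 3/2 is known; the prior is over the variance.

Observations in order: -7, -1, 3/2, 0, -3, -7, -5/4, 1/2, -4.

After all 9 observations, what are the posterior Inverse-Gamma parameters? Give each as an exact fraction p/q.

alpha=27/4, beta=10531/96

obs 1: x=-7 → posterior Inverse-Gamma(11/4, 955/24)
obs 2: x=-1 → posterior Inverse-Gamma(13/4, 515/12)
obs 3: x=3/2 → posterior Inverse-Gamma(15/4, 515/12)
obs 4: x=0 → posterior Inverse-Gamma(17/4, 1057/24)
obs 5: x=-3 → posterior Inverse-Gamma(19/4, 325/6)
obs 6: x=-7 → posterior Inverse-Gamma(21/4, 2167/24)
obs 7: x=-5/4 → posterior Inverse-Gamma(23/4, 9031/96)
obs 8: x=1/2 → posterior Inverse-Gamma(25/4, 9079/96)
obs 9: x=-4 → posterior Inverse-Gamma(27/4, 10531/96)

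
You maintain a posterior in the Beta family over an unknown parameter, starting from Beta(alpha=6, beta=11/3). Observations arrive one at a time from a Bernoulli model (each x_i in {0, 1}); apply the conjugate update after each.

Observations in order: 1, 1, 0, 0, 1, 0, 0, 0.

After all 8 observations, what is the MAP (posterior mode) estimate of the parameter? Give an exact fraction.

24/47

obs 1: x=1 → posterior Beta(7, 11/3)
obs 2: x=1 → posterior Beta(8, 11/3)
obs 3: x=0 → posterior Beta(8, 14/3)
obs 4: x=0 → posterior Beta(8, 17/3)
obs 5: x=1 → posterior Beta(9, 17/3)
obs 6: x=0 → posterior Beta(9, 20/3)
obs 7: x=0 → posterior Beta(9, 23/3)
obs 8: x=0 → posterior Beta(9, 26/3)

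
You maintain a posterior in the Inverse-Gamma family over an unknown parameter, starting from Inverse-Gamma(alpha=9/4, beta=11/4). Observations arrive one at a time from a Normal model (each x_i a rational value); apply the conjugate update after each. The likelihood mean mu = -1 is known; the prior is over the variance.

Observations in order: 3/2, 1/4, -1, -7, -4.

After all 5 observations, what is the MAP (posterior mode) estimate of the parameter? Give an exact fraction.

933/184

obs 1: x=3/2 → posterior Inverse-Gamma(11/4, 47/8)
obs 2: x=1/4 → posterior Inverse-Gamma(13/4, 213/32)
obs 3: x=-1 → posterior Inverse-Gamma(15/4, 213/32)
obs 4: x=-7 → posterior Inverse-Gamma(17/4, 789/32)
obs 5: x=-4 → posterior Inverse-Gamma(19/4, 933/32)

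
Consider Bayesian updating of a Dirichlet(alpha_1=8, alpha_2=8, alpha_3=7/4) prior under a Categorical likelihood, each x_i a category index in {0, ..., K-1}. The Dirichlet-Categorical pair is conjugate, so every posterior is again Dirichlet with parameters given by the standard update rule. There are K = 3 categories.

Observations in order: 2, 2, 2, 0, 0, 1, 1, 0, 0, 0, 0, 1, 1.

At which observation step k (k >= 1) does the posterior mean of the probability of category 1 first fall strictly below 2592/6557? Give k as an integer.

k = 3

obs 1: x=2 → posterior Dirichlet(8, 8, 11/4)
obs 2: x=2 → posterior Dirichlet(8, 8, 15/4)
obs 3: x=2 → posterior Dirichlet(8, 8, 19/4)
obs 4: x=0 → posterior Dirichlet(9, 8, 19/4)
obs 5: x=0 → posterior Dirichlet(10, 8, 19/4)
obs 6: x=1 → posterior Dirichlet(10, 9, 19/4)
obs 7: x=1 → posterior Dirichlet(10, 10, 19/4)
obs 8: x=0 → posterior Dirichlet(11, 10, 19/4)
obs 9: x=0 → posterior Dirichlet(12, 10, 19/4)
obs 10: x=0 → posterior Dirichlet(13, 10, 19/4)
obs 11: x=0 → posterior Dirichlet(14, 10, 19/4)
obs 12: x=1 → posterior Dirichlet(14, 11, 19/4)
obs 13: x=1 → posterior Dirichlet(14, 12, 19/4)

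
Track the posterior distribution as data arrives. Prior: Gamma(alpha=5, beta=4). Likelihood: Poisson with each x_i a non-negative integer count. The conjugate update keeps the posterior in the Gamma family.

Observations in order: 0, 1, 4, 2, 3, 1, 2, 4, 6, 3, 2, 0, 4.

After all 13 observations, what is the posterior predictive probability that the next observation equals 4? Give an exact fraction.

153630970012056833258597705863107211928371983892015/1462657739661293354204546899932156688059487311888384

obs 1: x=0 → posterior Gamma(5, 5)
obs 2: x=1 → posterior Gamma(6, 6)
obs 3: x=4 → posterior Gamma(10, 7)
obs 4: x=2 → posterior Gamma(12, 8)
obs 5: x=3 → posterior Gamma(15, 9)
obs 6: x=1 → posterior Gamma(16, 10)
obs 7: x=2 → posterior Gamma(18, 11)
obs 8: x=4 → posterior Gamma(22, 12)
obs 9: x=6 → posterior Gamma(28, 13)
obs 10: x=3 → posterior Gamma(31, 14)
obs 11: x=2 → posterior Gamma(33, 15)
obs 12: x=0 → posterior Gamma(33, 16)
obs 13: x=4 → posterior Gamma(37, 17)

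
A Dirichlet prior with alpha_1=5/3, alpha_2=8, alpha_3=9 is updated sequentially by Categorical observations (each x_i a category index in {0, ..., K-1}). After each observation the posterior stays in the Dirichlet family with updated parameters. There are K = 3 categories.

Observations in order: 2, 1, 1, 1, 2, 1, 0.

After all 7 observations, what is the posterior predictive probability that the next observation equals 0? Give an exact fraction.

8/77

obs 1: x=2 → posterior Dirichlet(5/3, 8, 10)
obs 2: x=1 → posterior Dirichlet(5/3, 9, 10)
obs 3: x=1 → posterior Dirichlet(5/3, 10, 10)
obs 4: x=1 → posterior Dirichlet(5/3, 11, 10)
obs 5: x=2 → posterior Dirichlet(5/3, 11, 11)
obs 6: x=1 → posterior Dirichlet(5/3, 12, 11)
obs 7: x=0 → posterior Dirichlet(8/3, 12, 11)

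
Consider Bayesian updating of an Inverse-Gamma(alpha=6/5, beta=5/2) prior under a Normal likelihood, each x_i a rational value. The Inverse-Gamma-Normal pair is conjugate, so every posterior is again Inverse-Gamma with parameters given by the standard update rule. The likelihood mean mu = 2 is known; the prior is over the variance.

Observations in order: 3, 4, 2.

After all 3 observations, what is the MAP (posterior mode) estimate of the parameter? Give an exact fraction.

50/37

obs 1: x=3 → posterior Inverse-Gamma(17/10, 3)
obs 2: x=4 → posterior Inverse-Gamma(11/5, 5)
obs 3: x=2 → posterior Inverse-Gamma(27/10, 5)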